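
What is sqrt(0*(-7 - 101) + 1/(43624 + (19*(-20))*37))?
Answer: sqrt(7391)/14782 ≈ 0.0058159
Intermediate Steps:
sqrt(0*(-7 - 101) + 1/(43624 + (19*(-20))*37)) = sqrt(0*(-108) + 1/(43624 - 380*37)) = sqrt(0 + 1/(43624 - 14060)) = sqrt(0 + 1/29564) = sqrt(1/29564) = sqrt(7391)/14782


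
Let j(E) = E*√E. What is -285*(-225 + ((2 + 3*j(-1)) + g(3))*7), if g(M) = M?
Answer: 54150 + 5985*I ≈ 54150.0 + 5985.0*I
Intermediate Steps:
j(E) = E^(3/2)
-285*(-225 + ((2 + 3*j(-1)) + g(3))*7) = -285*(-225 + ((2 + 3*(-1)^(3/2)) + 3)*7) = -285*(-225 + ((2 + 3*(-I)) + 3)*7) = -285*(-225 + ((2 - 3*I) + 3)*7) = -285*(-225 + (5 - 3*I)*7) = -285*(-225 + (35 - 21*I)) = -285*(-190 - 21*I) = 54150 + 5985*I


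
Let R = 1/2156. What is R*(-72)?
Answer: -18/539 ≈ -0.033395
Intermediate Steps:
R = 1/2156 ≈ 0.00046382
R*(-72) = (1/2156)*(-72) = -18/539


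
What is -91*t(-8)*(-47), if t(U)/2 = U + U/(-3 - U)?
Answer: -410592/5 ≈ -82118.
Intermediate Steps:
t(U) = 2*U + 2*U/(-3 - U) (t(U) = 2*(U + U/(-3 - U)) = 2*U + 2*U/(-3 - U))
-91*t(-8)*(-47) = -182*(-8)*(2 - 8)/(3 - 8)*(-47) = -182*(-8)*(-6)/(-5)*(-47) = -182*(-8)*(-1)*(-6)/5*(-47) = -91*(-96/5)*(-47) = (8736/5)*(-47) = -410592/5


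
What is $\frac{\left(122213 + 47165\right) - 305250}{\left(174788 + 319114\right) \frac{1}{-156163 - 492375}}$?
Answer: $\frac{44059077568}{246951} \approx 1.7841 \cdot 10^{5}$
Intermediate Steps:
$\frac{\left(122213 + 47165\right) - 305250}{\left(174788 + 319114\right) \frac{1}{-156163 - 492375}} = \frac{169378 - 305250}{493902 \frac{1}{-648538}} = - \frac{135872}{493902 \left(- \frac{1}{648538}\right)} = - \frac{135872}{- \frac{246951}{324269}} = \left(-135872\right) \left(- \frac{324269}{246951}\right) = \frac{44059077568}{246951}$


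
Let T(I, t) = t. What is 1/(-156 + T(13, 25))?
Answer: -1/131 ≈ -0.0076336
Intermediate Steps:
1/(-156 + T(13, 25)) = 1/(-156 + 25) = 1/(-131) = -1/131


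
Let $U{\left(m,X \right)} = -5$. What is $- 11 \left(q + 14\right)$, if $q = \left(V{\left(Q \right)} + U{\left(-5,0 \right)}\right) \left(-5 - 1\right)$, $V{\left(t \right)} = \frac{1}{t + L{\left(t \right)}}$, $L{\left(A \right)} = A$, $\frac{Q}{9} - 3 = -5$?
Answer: $- \frac{2915}{6} \approx -485.83$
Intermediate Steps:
$Q = -18$ ($Q = 27 + 9 \left(-5\right) = 27 - 45 = -18$)
$V{\left(t \right)} = \frac{1}{2 t}$ ($V{\left(t \right)} = \frac{1}{t + t} = \frac{1}{2 t}$)
$q = \frac{181}{6}$ ($q = \left(\frac{1}{2 \left(-18\right)} - 5\right) \left(-5 - 1\right) = \left(\frac{1}{2} \left(- \frac{1}{18}\right) - 5\right) \left(-6\right) = \left(- \frac{1}{36} - 5\right) \left(-6\right) = \left(- \frac{181}{36}\right) \left(-6\right) = \frac{181}{6} \approx 30.167$)
$- 11 \left(q + 14\right) = - 11 \left(\frac{181}{6} + 14\right) = \left(-11\right) \frac{265}{6} = - \frac{2915}{6}$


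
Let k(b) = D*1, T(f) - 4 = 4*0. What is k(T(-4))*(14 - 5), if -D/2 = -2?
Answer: 36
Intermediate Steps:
D = 4 (D = -2*(-2) = 4)
T(f) = 4 (T(f) = 4 + 4*0 = 4 + 0 = 4)
k(b) = 4 (k(b) = 4*1 = 4)
k(T(-4))*(14 - 5) = 4*(14 - 5) = 4*9 = 36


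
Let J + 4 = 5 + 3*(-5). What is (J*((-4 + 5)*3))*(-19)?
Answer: 798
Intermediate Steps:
J = -14 (J = -4 + (5 + 3*(-5)) = -4 + (5 - 15) = -4 - 10 = -14)
(J*((-4 + 5)*3))*(-19) = -14*(-4 + 5)*3*(-19) = -14*3*(-19) = -42*(-19) = 798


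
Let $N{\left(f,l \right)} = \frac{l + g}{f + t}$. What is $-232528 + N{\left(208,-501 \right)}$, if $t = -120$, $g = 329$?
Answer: $- \frac{5115659}{22} \approx -2.3253 \cdot 10^{5}$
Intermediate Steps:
$N{\left(f,l \right)} = \frac{329 + l}{-120 + f}$ ($N{\left(f,l \right)} = \frac{l + 329}{f - 120} = \frac{329 + l}{-120 + f}$)
$-232528 + N{\left(208,-501 \right)} = -232528 + \frac{329 - 501}{-120 + 208} = -232528 + \frac{1}{88} \left(-172\right) = -232528 - \frac{43}{22} = - \frac{5115659}{22}$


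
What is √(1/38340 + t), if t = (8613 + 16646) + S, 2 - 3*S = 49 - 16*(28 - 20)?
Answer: √1032480481665/6390 ≈ 159.02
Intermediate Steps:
S = 27 (S = ⅔ - (49 - 16*(28 - 20))/3 = ⅔ - (49 - 16*8)/3 = ⅔ - (49 - 128)/3 = ⅔ - ⅓*(-79) = ⅔ + 79/3 = 27)
t = 25286 (t = (8613 + 16646) + 27 = 25259 + 27 = 25286)
√(1/38340 + t) = √(1/38340 + 25286) = √(969465241/38340) = √1032480481665/6390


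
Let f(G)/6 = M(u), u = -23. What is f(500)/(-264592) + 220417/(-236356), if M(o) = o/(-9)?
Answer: -950938027/1019639784 ≈ -0.93262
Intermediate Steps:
M(o) = -o/9 (M(o) = o*(-⅑) = -o/9)
f(G) = 46/3 (f(G) = 6*(-⅑*(-23)) = 6*(23/9) = 46/3)
f(500)/(-264592) + 220417/(-236356) = (46/3)/(-264592) + 220417/(-236356) = (46/3)*(-1/264592) + 220417*(-1/236356) = -1/17256 - 220417/236356 = -950938027/1019639784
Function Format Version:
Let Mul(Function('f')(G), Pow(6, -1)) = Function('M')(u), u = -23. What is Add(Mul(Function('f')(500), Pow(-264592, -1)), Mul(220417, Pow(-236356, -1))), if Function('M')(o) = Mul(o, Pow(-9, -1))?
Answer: Rational(-950938027, 1019639784) ≈ -0.93262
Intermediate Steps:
Function('M')(o) = Mul(Rational(-1, 9), o) (Function('M')(o) = Mul(o, Rational(-1, 9)) = Mul(Rational(-1, 9), o))
Function('f')(G) = Rational(46, 3) (Function('f')(G) = Mul(6, Mul(Rational(-1, 9), -23)) = Mul(6, Rational(23, 9)) = Rational(46, 3))
Add(Mul(Function('f')(500), Pow(-264592, -1)), Mul(220417, Pow(-236356, -1))) = Add(Mul(Rational(46, 3), Pow(-264592, -1)), Mul(220417, Pow(-236356, -1))) = Add(Mul(Rational(46, 3), Rational(-1, 264592)), Mul(220417, Rational(-1, 236356))) = Add(Rational(-1, 17256), Rational(-220417, 236356)) = Rational(-950938027, 1019639784)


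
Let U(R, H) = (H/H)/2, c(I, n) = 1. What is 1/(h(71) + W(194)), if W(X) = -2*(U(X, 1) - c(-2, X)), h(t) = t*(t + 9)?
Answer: 1/5681 ≈ 0.00017603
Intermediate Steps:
U(R, H) = ½ (U(R, H) = 1*(½) = ½)
h(t) = t*(9 + t)
W(X) = 1 (W(X) = -2*(½ - 1*1) = -2*(½ - 1) = -2*(-½) = 1)
1/(h(71) + W(194)) = 1/(71*(9 + 71) + 1) = 1/(71*80 + 1) = 1/(5680 + 1) = 1/5681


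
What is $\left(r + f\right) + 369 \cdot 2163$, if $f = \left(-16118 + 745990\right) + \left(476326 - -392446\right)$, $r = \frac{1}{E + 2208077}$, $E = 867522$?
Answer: $\frac{7371568002810}{3075599} \approx 2.3968 \cdot 10^{6}$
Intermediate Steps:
$r = \frac{1}{3075599}$ ($r = \frac{1}{867522 + 2208077} = \frac{1}{3075599} \approx 3.2514 \cdot 10^{-7}$)
$f = 1598644$ ($f = 729872 + \left(476326 + 392446\right) = 729872 + 868772 = 1598644$)
$\left(r + f\right) + 369 \cdot 2163 = \left(\frac{1}{3075599} + 1598644\right) + 369 \cdot 2163 = \frac{4916787887757}{3075599} + 798147 = \frac{7371568002810}{3075599}$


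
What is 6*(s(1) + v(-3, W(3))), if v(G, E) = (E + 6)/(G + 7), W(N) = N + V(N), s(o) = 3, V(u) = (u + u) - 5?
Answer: 33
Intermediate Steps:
V(u) = -5 + 2*u (V(u) = 2*u - 5 = -5 + 2*u)
W(N) = -5 + 3*N (W(N) = N + (-5 + 2*N) = -5 + 3*N)
v(G, E) = (6 + E)/(7 + G)
6*(s(1) + v(-3, W(3))) = 6*(3 + (6 + (-5 + 3*3))/(7 - 3)) = 6*(3 + (6 + (-5 + 9))/4) = 6*(3 + (6 + 4)/4) = 6*(3 + (¼)*10) = 6*(3 + 5/2) = 6*(11/2) = 33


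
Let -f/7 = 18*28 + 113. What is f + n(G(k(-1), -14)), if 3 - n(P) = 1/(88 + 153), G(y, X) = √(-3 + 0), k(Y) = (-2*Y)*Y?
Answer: -1040157/241 ≈ -4316.0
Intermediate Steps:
k(Y) = -2*Y²
G(y, X) = I*√3 (G(y, X) = √(-3) = I*√3)
n(P) = 722/241 (n(P) = 3 - 1/(88 + 153) = 3 - 1/241 = 722/241)
f = -4319 (f = -7*(18*28 + 113) = -7*(504 + 113) = -7*617 = -4319)
f + n(G(k(-1), -14)) = -4319 + 722/241 = -1040157/241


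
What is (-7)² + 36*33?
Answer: 1237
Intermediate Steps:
(-7)² + 36*33 = 49 + 1188 = 1237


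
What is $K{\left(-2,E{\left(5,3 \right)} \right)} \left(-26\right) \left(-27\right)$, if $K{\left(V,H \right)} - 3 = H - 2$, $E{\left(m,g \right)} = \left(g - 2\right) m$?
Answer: $4212$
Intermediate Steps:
$E{\left(m,g \right)} = m \left(-2 + g\right)$ ($E{\left(m,g \right)} = \left(-2 + g\right) m = m \left(-2 + g\right)$)
$K{\left(V,H \right)} = 1 + H$ ($K{\left(V,H \right)} = 3 + \left(H - 2\right) = 3 + \left(-2 + H\right) = 1 + H$)
$K{\left(-2,E{\left(5,3 \right)} \right)} \left(-26\right) \left(-27\right) = \left(1 + 5 \left(-2 + 3\right)\right) \left(-26\right) \left(-27\right) = \left(1 + 5 \cdot 1\right) \left(-26\right) \left(-27\right) = \left(1 + 5\right) \left(-26\right) \left(-27\right) = 6 \left(-26\right) \left(-27\right) = \left(-156\right) \left(-27\right) = 4212$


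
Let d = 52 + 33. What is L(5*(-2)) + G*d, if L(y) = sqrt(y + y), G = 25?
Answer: 2125 + 2*I*sqrt(5) ≈ 2125.0 + 4.4721*I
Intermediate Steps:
d = 85
L(y) = sqrt(2)*sqrt(y) (L(y) = sqrt(2*y) = sqrt(2)*sqrt(y))
L(5*(-2)) + G*d = sqrt(2)*sqrt(5*(-2)) + 25*85 = sqrt(2)*sqrt(-10) + 2125 = sqrt(2)*(I*sqrt(10)) + 2125 = 2*I*sqrt(5) + 2125 = 2125 + 2*I*sqrt(5)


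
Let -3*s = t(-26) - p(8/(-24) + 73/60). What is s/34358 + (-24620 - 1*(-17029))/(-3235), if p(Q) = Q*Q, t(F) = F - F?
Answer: 563354825903/240079960800 ≈ 2.3465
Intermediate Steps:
t(F) = 0
p(Q) = Q²
s = 2809/10800 (s = -(0 - (8/(-24) + 73/60)²)/3 = -(0 - (8*(-1/24) + 73*(1/60))²)/3 = -(0 - (-⅓ + 73/60)²)/3 = -(0 - (53/60)²)/3 = -(0 - 1*2809/3600)/3 = -(0 - 2809/3600)/3 = -⅓*(-2809/3600) = 2809/10800 ≈ 0.26009)
s/34358 + (-24620 - 1*(-17029))/(-3235) = (2809/10800)/34358 + (-24620 - 1*(-17029))/(-3235) = (2809/10800)*(1/34358) + (-24620 + 17029)*(-1/3235) = 2809/371066400 - 7591*(-1/3235) = 2809/371066400 + 7591/3235 = 563354825903/240079960800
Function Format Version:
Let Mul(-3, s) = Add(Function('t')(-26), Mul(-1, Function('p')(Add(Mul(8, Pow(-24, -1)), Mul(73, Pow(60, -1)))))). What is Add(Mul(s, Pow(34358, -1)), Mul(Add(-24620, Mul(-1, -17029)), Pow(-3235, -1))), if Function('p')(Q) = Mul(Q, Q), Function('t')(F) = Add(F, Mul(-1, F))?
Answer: Rational(563354825903, 240079960800) ≈ 2.3465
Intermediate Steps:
Function('t')(F) = 0
Function('p')(Q) = Pow(Q, 2)
s = Rational(2809, 10800) (s = Mul(Rational(-1, 3), Add(0, Mul(-1, Pow(Add(Mul(8, Pow(-24, -1)), Mul(73, Pow(60, -1))), 2)))) = Mul(Rational(-1, 3), Add(0, Mul(-1, Pow(Add(Mul(8, Rational(-1, 24)), Mul(73, Rational(1, 60))), 2)))) = Mul(Rational(-1, 3), Add(0, Mul(-1, Pow(Add(Rational(-1, 3), Rational(73, 60)), 2)))) = Mul(Rational(-1, 3), Add(0, Mul(-1, Pow(Rational(53, 60), 2)))) = Mul(Rational(-1, 3), Add(0, Mul(-1, Rational(2809, 3600)))) = Mul(Rational(-1, 3), Add(0, Rational(-2809, 3600))) = Mul(Rational(-1, 3), Rational(-2809, 3600)) = Rational(2809, 10800) ≈ 0.26009)
Add(Mul(s, Pow(34358, -1)), Mul(Add(-24620, Mul(-1, -17029)), Pow(-3235, -1))) = Add(Mul(Rational(2809, 10800), Pow(34358, -1)), Mul(Add(-24620, Mul(-1, -17029)), Pow(-3235, -1))) = Add(Mul(Rational(2809, 10800), Rational(1, 34358)), Mul(Add(-24620, 17029), Rational(-1, 3235))) = Add(Rational(2809, 371066400), Mul(-7591, Rational(-1, 3235))) = Add(Rational(2809, 371066400), Rational(7591, 3235)) = Rational(563354825903, 240079960800)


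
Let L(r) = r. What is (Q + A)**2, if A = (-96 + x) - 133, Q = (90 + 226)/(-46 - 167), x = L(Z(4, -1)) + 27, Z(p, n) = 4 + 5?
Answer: 1716030625/45369 ≈ 37824.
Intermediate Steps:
Z(p, n) = 9
x = 36 (x = 9 + 27 = 36)
Q = -316/213 (Q = 316/(-213) = 316*(-1/213) = -316/213 ≈ -1.4836)
A = -193 (A = (-96 + 36) - 133 = -60 - 133 = -193)
(Q + A)**2 = (-316/213 - 193)**2 = (-41425/213)**2 = 1716030625/45369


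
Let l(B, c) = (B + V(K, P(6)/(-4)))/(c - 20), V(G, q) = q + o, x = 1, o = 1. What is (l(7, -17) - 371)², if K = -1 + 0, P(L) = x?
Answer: 3018293721/21904 ≈ 1.3780e+5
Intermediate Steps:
P(L) = 1
K = -1
V(G, q) = 1 + q (V(G, q) = q + 1 = 1 + q)
l(B, c) = (¾ + B)/(-20 + c) (l(B, c) = (B + (1 + 1/(-4)))/(c - 20) = (B + (1 + 1*(-¼)))/(-20 + c) = (B + (1 - ¼))/(-20 + c) = (B + ¾)/(-20 + c) = (¾ + B)/(-20 + c))
(l(7, -17) - 371)² = ((¾ + 7)/(-20 - 17) - 371)² = ((31/4)/(-37) - 371)² = (-1/37*31/4 - 371)² = (-31/148 - 371)² = (-54939/148)² = 3018293721/21904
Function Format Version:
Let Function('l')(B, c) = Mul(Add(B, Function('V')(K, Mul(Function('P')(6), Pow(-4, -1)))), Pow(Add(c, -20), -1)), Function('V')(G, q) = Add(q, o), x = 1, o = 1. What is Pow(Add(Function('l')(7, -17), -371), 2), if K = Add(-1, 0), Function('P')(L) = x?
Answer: Rational(3018293721, 21904) ≈ 1.3780e+5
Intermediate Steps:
Function('P')(L) = 1
K = -1
Function('V')(G, q) = Add(1, q) (Function('V')(G, q) = Add(q, 1) = Add(1, q))
Function('l')(B, c) = Mul(Pow(Add(-20, c), -1), Add(Rational(3, 4), B)) (Function('l')(B, c) = Mul(Add(B, Add(1, Mul(1, Pow(-4, -1)))), Pow(Add(c, -20), -1)) = Mul(Add(B, Add(1, Mul(1, Rational(-1, 4)))), Pow(Add(-20, c), -1)) = Mul(Add(B, Add(1, Rational(-1, 4))), Pow(Add(-20, c), -1)) = Mul(Add(B, Rational(3, 4)), Pow(Add(-20, c), -1)) = Mul(Add(Rational(3, 4), B), Pow(Add(-20, c), -1)) = Mul(Pow(Add(-20, c), -1), Add(Rational(3, 4), B)))
Pow(Add(Function('l')(7, -17), -371), 2) = Pow(Add(Mul(Pow(Add(-20, -17), -1), Add(Rational(3, 4), 7)), -371), 2) = Pow(Add(Mul(Pow(-37, -1), Rational(31, 4)), -371), 2) = Pow(Add(Mul(Rational(-1, 37), Rational(31, 4)), -371), 2) = Pow(Add(Rational(-31, 148), -371), 2) = Pow(Rational(-54939, 148), 2) = Rational(3018293721, 21904)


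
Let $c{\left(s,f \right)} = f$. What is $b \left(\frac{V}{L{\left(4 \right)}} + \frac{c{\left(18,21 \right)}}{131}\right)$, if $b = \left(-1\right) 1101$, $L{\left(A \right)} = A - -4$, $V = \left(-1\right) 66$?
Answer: $\frac{4667139}{524} \approx 8906.8$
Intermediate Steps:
$V = -66$
$L{\left(A \right)} = 4 + A$ ($L{\left(A \right)} = A + 4 = 4 + A$)
$b = -1101$
$b \left(\frac{V}{L{\left(4 \right)}} + \frac{c{\left(18,21 \right)}}{131}\right) = - 1101 \left(- \frac{66}{4 + 4} + \frac{21}{131}\right) = - 1101 \left(- \frac{66}{8} + 21 \cdot \frac{1}{131}\right) = - 1101 \left(\left(-66\right) \frac{1}{8} + \frac{21}{131}\right) = - 1101 \left(- \frac{33}{4} + \frac{21}{131}\right) = \left(-1101\right) \left(- \frac{4239}{524}\right) = \frac{4667139}{524}$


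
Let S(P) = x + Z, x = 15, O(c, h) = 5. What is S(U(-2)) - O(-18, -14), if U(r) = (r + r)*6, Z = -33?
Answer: -23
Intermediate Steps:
U(r) = 12*r (U(r) = (2*r)*6 = 12*r)
S(P) = -18 (S(P) = 15 - 33 = -18)
S(U(-2)) - O(-18, -14) = -18 - 1*5 = -18 - 5 = -23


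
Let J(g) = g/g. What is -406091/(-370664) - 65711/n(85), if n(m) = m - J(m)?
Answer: -868663945/1111992 ≈ -781.18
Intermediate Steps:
J(g) = 1
n(m) = -1 + m (n(m) = m - 1*1 = m - 1 = -1 + m)
-406091/(-370664) - 65711/n(85) = -406091/(-370664) - 65711/(-1 + 85) = -406091*(-1/370664) - 65711/84 = 58013/52952 - 65711*1/84 = 58013/52952 - 65711/84 = -868663945/1111992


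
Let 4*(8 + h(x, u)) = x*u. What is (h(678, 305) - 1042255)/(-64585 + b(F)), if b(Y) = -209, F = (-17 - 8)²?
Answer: 660377/43196 ≈ 15.288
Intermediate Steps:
h(x, u) = -8 + u*x/4 (h(x, u) = -8 + (x*u)/4 = -8 + (u*x)/4 = -8 + u*x/4)
F = 625 (F = (-25)² = 625)
(h(678, 305) - 1042255)/(-64585 + b(F)) = ((-8 + (¼)*305*678) - 1042255)/(-64585 - 209) = ((-8 + 103395/2) - 1042255)/(-64794) = (103379/2 - 1042255)*(-1/64794) = -1981131/2*(-1/64794) = 660377/43196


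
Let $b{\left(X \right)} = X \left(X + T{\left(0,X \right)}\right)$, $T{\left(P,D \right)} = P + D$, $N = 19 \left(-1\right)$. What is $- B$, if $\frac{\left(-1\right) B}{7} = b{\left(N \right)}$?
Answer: $5054$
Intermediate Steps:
$N = -19$
$T{\left(P,D \right)} = D + P$
$b{\left(X \right)} = 2 X^{2}$ ($b{\left(X \right)} = X \left(X + \left(X + 0\right)\right) = X \left(X + X\right) = X 2 X = 2 X^{2}$)
$B = -5054$ ($B = - 7 \cdot 2 \left(-19\right)^{2} = - 7 \cdot 2 \cdot 361 = \left(-7\right) 722 = -5054$)
$- B = \left(-1\right) \left(-5054\right) = 5054$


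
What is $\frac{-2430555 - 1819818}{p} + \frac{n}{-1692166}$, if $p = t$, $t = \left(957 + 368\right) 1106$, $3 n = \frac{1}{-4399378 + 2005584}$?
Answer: $- \frac{3689351225481332659}{1272020068210901100} \approx -2.9004$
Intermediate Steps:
$n = - \frac{1}{7181382}$ ($n = \frac{1}{3 \left(-4399378 + 2005584\right)} = \frac{1}{3 \left(-2393794\right)} = \frac{1}{3} \left(- \frac{1}{2393794}\right) = - \frac{1}{7181382} \approx -1.3925 \cdot 10^{-7}$)
$t = 1465450$ ($t = 1325 \cdot 1106 = 1465450$)
$p = 1465450$
$\frac{-2430555 - 1819818}{p} + \frac{n}{-1692166} = \frac{-2430555 - 1819818}{1465450} - \frac{1}{7181382 \left(-1692166\right)} = \left(-4250373\right) \frac{1}{1465450} - - \frac{1}{12152090453412} = - \frac{4250373}{1465450} + \frac{1}{12152090453412} = - \frac{3689351225481332659}{1272020068210901100}$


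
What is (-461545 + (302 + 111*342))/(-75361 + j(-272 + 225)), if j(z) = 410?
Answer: 423281/74951 ≈ 5.6474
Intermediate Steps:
(-461545 + (302 + 111*342))/(-75361 + j(-272 + 225)) = (-461545 + (302 + 111*342))/(-75361 + 410) = (-461545 + (302 + 37962))/(-74951) = (-461545 + 38264)*(-1/74951) = -423281*(-1/74951) = 423281/74951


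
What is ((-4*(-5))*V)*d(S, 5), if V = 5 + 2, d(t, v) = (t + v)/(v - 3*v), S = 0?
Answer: -70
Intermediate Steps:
d(t, v) = -(t + v)/(2*v) (d(t, v) = (t + v)/((-2*v)) = (t + v)*(-1/(2*v)) = -(t + v)/(2*v))
V = 7
((-4*(-5))*V)*d(S, 5) = (-4*(-5)*7)*((½)*(-1*0 - 1*5)/5) = (20*7)*((½)*(⅕)*(0 - 5)) = 140*((½)*(⅕)*(-5)) = 140*(-½) = -70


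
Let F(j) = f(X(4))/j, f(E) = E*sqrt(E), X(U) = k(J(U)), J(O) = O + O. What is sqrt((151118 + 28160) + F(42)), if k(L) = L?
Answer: sqrt(79061598 + 168*sqrt(2))/21 ≈ 423.41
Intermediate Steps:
J(O) = 2*O
X(U) = 2*U
f(E) = E**(3/2)
F(j) = 16*sqrt(2)/j (F(j) = (2*4)**(3/2)/j = 8**(3/2)/j = (16*sqrt(2))/j = 16*sqrt(2)/j)
sqrt((151118 + 28160) + F(42)) = sqrt((151118 + 28160) + 16*sqrt(2)/42) = sqrt(179278 + 16*sqrt(2)*(1/42)) = sqrt(179278 + 8*sqrt(2)/21)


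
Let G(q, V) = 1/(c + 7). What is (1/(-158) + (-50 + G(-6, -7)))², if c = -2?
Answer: 1548186409/624100 ≈ 2480.7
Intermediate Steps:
G(q, V) = ⅕ (G(q, V) = 1/(-2 + 7) = 1/5 = ⅕)
(1/(-158) + (-50 + G(-6, -7)))² = (1/(-158) + (-50 + ⅕))² = (-1/158 - 249/5)² = (-39347/790)² = 1548186409/624100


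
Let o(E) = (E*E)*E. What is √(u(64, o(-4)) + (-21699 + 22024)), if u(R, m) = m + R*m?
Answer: I*√3835 ≈ 61.927*I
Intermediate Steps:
o(E) = E³ (o(E) = E²*E = E³)
√(u(64, o(-4)) + (-21699 + 22024)) = √((-4)³*(1 + 64) + (-21699 + 22024)) = √(-64*65 + 325) = √(-4160 + 325) = √(-3835) = I*√3835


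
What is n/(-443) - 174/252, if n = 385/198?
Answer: -19393/27909 ≈ -0.69487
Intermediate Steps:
n = 35/18 (n = 385*(1/198) = 35/18 ≈ 1.9444)
n/(-443) - 174/252 = (35/18)/(-443) - 174/252 = (35/18)*(-1/443) - 174*1/252 = -35/7974 - 29/42 = -19393/27909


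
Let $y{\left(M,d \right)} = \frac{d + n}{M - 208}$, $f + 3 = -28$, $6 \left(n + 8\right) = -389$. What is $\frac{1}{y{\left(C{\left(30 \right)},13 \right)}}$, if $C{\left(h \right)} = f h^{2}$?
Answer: $\frac{168648}{359} \approx 469.77$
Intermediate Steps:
$n = - \frac{437}{6}$ ($n = -8 + \frac{1}{6} \left(-389\right) = -8 - \frac{389}{6} = - \frac{437}{6} \approx -72.833$)
$f = -31$ ($f = -3 - 28 = -31$)
$C{\left(h \right)} = - 31 h^{2}$
$y{\left(M,d \right)} = \frac{- \frac{437}{6} + d}{-208 + M}$ ($y{\left(M,d \right)} = \frac{d - \frac{437}{6}}{M - 208} = \frac{- \frac{437}{6} + d}{-208 + M}$)
$\frac{1}{y{\left(C{\left(30 \right)},13 \right)}} = \frac{1}{\frac{1}{-208 - 31 \cdot 30^{2}} \left(- \frac{437}{6} + 13\right)} = \frac{1}{\frac{1}{-208 - 27900} \left(- \frac{359}{6}\right)} = \frac{1}{\frac{1}{-28108} \left(- \frac{359}{6}\right)} = \frac{1}{\left(- \frac{1}{28108}\right) \left(- \frac{359}{6}\right)} = \frac{1}{\frac{359}{168648}} = \frac{168648}{359}$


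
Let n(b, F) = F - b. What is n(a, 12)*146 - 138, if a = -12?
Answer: 3366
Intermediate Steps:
n(a, 12)*146 - 138 = (12 - 1*(-12))*146 - 138 = (12 + 12)*146 - 138 = 24*146 - 138 = 3504 - 138 = 3366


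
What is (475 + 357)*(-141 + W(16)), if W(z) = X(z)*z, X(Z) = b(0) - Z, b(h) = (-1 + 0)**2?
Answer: -316992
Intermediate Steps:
b(h) = 1 (b(h) = (-1)**2 = 1)
X(Z) = 1 - Z
W(z) = z*(1 - z) (W(z) = (1 - z)*z = z*(1 - z))
(475 + 357)*(-141 + W(16)) = (475 + 357)*(-141 + 16*(1 - 1*16)) = 832*(-141 + 16*(1 - 16)) = 832*(-141 + 16*(-15)) = 832*(-141 - 240) = 832*(-381) = -316992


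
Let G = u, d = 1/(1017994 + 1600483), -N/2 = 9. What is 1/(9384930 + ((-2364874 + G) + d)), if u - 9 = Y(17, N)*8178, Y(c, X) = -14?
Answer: 2618477/18082084072322 ≈ 1.4481e-7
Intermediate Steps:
N = -18 (N = -2*9 = -18)
u = -114483 (u = 9 - 14*8178 = 9 - 114492 = -114483)
d = 1/2618477 ≈ 3.8190e-7
G = -114483
1/(9384930 + ((-2364874 + G) + d)) = 1/(9384930 + ((-2364874 - 114483) + 1/2618477)) = 1/(9384930 + (-2479357 + 1/2618477)) = 1/(9384930 - 6492139279288/2618477) = 1/(18082084072322/2618477) = 2618477/18082084072322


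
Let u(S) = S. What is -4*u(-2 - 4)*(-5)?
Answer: -120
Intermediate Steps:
-4*u(-2 - 4)*(-5) = -4*(-2 - 4)*(-5) = -4*(-6)*(-5) = 24*(-5) = -120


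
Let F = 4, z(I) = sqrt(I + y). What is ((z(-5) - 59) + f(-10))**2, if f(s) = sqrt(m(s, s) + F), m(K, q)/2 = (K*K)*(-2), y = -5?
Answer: (-59 + I*sqrt(10) + 6*I*sqrt(11))**2 ≈ 2949.1 - 2721.3*I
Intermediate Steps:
m(K, q) = -4*K**2 (m(K, q) = 2*((K*K)*(-2)) = 2*(K**2*(-2)) = 2*(-2*K**2) = -4*K**2)
z(I) = sqrt(-5 + I) (z(I) = sqrt(I - 5) = sqrt(-5 + I))
f(s) = sqrt(4 - 4*s**2) (f(s) = sqrt(-4*s**2 + 4) = sqrt(4 - 4*s**2))
((z(-5) - 59) + f(-10))**2 = ((sqrt(-5 - 5) - 59) + 2*sqrt(1 - 1*(-10)**2))**2 = ((sqrt(-10) - 59) + 2*sqrt(1 - 1*100))**2 = ((I*sqrt(10) - 59) + 2*sqrt(1 - 100))**2 = ((-59 + I*sqrt(10)) + 2*sqrt(-99))**2 = ((-59 + I*sqrt(10)) + 2*(3*I*sqrt(11)))**2 = ((-59 + I*sqrt(10)) + 6*I*sqrt(11))**2 = (-59 + I*sqrt(10) + 6*I*sqrt(11))**2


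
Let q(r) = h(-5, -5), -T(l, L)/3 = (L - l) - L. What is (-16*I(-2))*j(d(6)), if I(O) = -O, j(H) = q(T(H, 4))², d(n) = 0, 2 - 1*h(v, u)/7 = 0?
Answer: -6272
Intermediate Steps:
h(v, u) = 14 (h(v, u) = 14 - 7*0 = 14 + 0 = 14)
T(l, L) = 3*l (T(l, L) = -3*((L - l) - L) = -(-3)*l = 3*l)
q(r) = 14
j(H) = 196 (j(H) = 14² = 196)
(-16*I(-2))*j(d(6)) = -(-16)*(-2)*196 = -16*2*196 = -32*196 = -6272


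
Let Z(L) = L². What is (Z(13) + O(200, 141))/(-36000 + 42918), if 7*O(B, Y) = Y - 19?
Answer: 435/16142 ≈ 0.026948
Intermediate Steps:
O(B, Y) = -19/7 + Y/7 (O(B, Y) = (Y - 19)/7 = (-19 + Y)/7 = -19/7 + Y/7)
(Z(13) + O(200, 141))/(-36000 + 42918) = (13² + (-19/7 + (⅐)*141))/(-36000 + 42918) = (169 + (-19/7 + 141/7))/6918 = (169 + 122/7)*(1/6918) = (1305/7)*(1/6918) = 435/16142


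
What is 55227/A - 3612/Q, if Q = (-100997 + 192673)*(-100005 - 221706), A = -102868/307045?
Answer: -969226649858957939/5879659296628 ≈ -1.6484e+5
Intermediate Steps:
A = -102868/307045 (A = -102868*1/307045 = -102868/307045 ≈ -0.33503)
Q = -29493177636 (Q = 91676*(-321711) = -29493177636)
55227/A - 3612/Q = 55227/(-102868/307045) - 3612/(-29493177636) = 55227*(-307045/102868) - 3612*(-1/29493177636) = -16957174215/102868 + 7/57157321 = -969226649858957939/5879659296628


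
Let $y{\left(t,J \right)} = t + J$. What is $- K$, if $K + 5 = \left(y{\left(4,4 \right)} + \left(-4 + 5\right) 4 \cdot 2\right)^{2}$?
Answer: $-251$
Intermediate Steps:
$y{\left(t,J \right)} = J + t$
$K = 251$ ($K = -5 + \left(\left(4 + 4\right) + \left(-4 + 5\right) 4 \cdot 2\right)^{2} = -5 + \left(8 + 1 \cdot 8\right)^{2} = -5 + \left(8 + 8\right)^{2} = -5 + 16^{2} = -5 + 256 = 251$)
$- K = \left(-1\right) 251 = -251$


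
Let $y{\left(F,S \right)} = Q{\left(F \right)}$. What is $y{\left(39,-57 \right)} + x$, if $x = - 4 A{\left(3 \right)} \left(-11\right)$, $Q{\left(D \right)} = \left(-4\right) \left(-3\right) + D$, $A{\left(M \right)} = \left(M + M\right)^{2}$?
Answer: $1635$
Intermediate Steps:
$A{\left(M \right)} = 4 M^{2}$ ($A{\left(M \right)} = \left(2 M\right)^{2} = 4 M^{2}$)
$Q{\left(D \right)} = 12 + D$
$y{\left(F,S \right)} = 12 + F$
$x = 1584$ ($x = - 4 \cdot 4 \cdot 3^{2} \left(-11\right) = - 4 \cdot 4 \cdot 9 \left(-11\right) = \left(-4\right) 36 \left(-11\right) = \left(-144\right) \left(-11\right) = 1584$)
$y{\left(39,-57 \right)} + x = \left(12 + 39\right) + 1584 = 51 + 1584 = 1635$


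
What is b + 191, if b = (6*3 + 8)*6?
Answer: 347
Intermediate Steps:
b = 156 (b = (18 + 8)*6 = 26*6 = 156)
b + 191 = 156 + 191 = 347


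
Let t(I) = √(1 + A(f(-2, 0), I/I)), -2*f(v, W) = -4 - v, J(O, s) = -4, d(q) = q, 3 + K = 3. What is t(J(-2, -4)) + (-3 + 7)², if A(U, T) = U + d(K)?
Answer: 16 + √2 ≈ 17.414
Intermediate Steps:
K = 0 (K = -3 + 3 = 0)
f(v, W) = 2 + v/2 (f(v, W) = -(-4 - v)/2 = 2 + v/2)
A(U, T) = U (A(U, T) = U + 0 = U)
t(I) = √2 (t(I) = √(1 + (2 + (½)*(-2))) = √(1 + (2 - 1)) = √(1 + 1) = √2)
t(J(-2, -4)) + (-3 + 7)² = √2 + (-3 + 7)² = √2 + 4² = √2 + 16 = 16 + √2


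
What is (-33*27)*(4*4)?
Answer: -14256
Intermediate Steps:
(-33*27)*(4*4) = -891*16 = -14256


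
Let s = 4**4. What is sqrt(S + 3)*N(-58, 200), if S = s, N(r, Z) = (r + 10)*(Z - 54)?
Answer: -7008*sqrt(259) ≈ -1.1278e+5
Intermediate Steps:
N(r, Z) = (-54 + Z)*(10 + r) (N(r, Z) = (10 + r)*(-54 + Z) = (-54 + Z)*(10 + r))
s = 256
S = 256
sqrt(S + 3)*N(-58, 200) = sqrt(256 + 3)*(-540 - 54*(-58) + 10*200 + 200*(-58)) = sqrt(259)*(-540 + 3132 + 2000 - 11600) = sqrt(259)*(-7008) = -7008*sqrt(259)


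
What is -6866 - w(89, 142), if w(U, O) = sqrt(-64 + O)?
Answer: -6866 - sqrt(78) ≈ -6874.8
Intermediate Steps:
-6866 - w(89, 142) = -6866 - sqrt(-64 + 142) = -6866 - sqrt(78)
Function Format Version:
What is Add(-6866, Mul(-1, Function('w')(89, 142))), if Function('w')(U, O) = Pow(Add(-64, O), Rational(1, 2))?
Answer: Add(-6866, Mul(-1, Pow(78, Rational(1, 2)))) ≈ -6874.8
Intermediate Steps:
Add(-6866, Mul(-1, Function('w')(89, 142))) = Add(-6866, Mul(-1, Pow(Add(-64, 142), Rational(1, 2)))) = Add(-6866, Mul(-1, Pow(78, Rational(1, 2))))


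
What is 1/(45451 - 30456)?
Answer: 1/14995 ≈ 6.6689e-5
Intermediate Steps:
1/(45451 - 30456) = 1/14995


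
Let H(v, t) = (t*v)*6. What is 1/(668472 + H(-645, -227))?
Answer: 1/1546962 ≈ 6.4643e-7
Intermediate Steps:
H(v, t) = 6*t*v
1/(668472 + H(-645, -227)) = 1/(668472 + 6*(-227)*(-645)) = 1/(668472 + 878490) = 1/1546962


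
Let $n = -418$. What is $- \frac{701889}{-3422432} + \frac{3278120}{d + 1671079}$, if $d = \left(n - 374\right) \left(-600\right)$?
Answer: $\frac{12725592408871}{7345493930528} \approx 1.7324$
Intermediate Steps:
$d = 475200$ ($d = \left(-418 - 374\right) \left(-600\right) = \left(-792\right) \left(-600\right) = 475200$)
$- \frac{701889}{-3422432} + \frac{3278120}{d + 1671079} = - \frac{701889}{-3422432} + \frac{3278120}{475200 + 1671079} = \left(-701889\right) \left(- \frac{1}{3422432}\right) + \frac{3278120}{2146279} = \frac{701889}{3422432} + 3278120 \cdot \frac{1}{2146279} = \frac{701889}{3422432} + \frac{3278120}{2146279} = \frac{12725592408871}{7345493930528}$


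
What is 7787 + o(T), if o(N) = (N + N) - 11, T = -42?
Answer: 7692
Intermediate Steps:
o(N) = -11 + 2*N (o(N) = 2*N - 11 = -11 + 2*N)
7787 + o(T) = 7787 + (-11 + 2*(-42)) = 7787 + (-11 - 84) = 7787 - 95 = 7692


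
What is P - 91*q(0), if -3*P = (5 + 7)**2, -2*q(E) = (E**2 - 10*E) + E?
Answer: -48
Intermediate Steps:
q(E) = -E**2/2 + 9*E/2 (q(E) = -((E**2 - 10*E) + E)/2 = -(E**2 - 9*E)/2 = -E**2/2 + 9*E/2)
P = -48 (P = -(5 + 7)**2/3 = -1/3*12**2 = -1/3*144 = -48)
P - 91*q(0) = -48 - 91*0*(9 - 1*0)/2 = -48 - 91*0*(9 + 0)/2 = -48 - 91*0*9/2 = -48 - 91*0 = -48 + 0 = -48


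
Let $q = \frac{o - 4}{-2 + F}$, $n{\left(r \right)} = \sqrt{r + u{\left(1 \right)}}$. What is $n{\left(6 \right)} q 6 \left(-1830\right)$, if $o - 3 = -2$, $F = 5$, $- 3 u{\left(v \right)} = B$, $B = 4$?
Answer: $3660 \sqrt{42} \approx 23720.0$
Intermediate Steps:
$u{\left(v \right)} = - \frac{4}{3}$ ($u{\left(v \right)} = \left(- \frac{1}{3}\right) 4 = - \frac{4}{3}$)
$o = 1$ ($o = 3 - 2 = 1$)
$n{\left(r \right)} = \sqrt{- \frac{4}{3} + r}$ ($n{\left(r \right)} = \sqrt{r - \frac{4}{3}} = \sqrt{- \frac{4}{3} + r}$)
$q = -1$ ($q = \frac{1 - 4}{-2 + 5} = - \frac{3}{3} = \left(-3\right) \frac{1}{3} = -1$)
$n{\left(6 \right)} q 6 \left(-1830\right) = \frac{\sqrt{-12 + 9 \cdot 6}}{3} \left(-1\right) 6 \left(-1830\right) = \frac{\sqrt{-12 + 54}}{3} \left(-1\right) 6 \left(-1830\right) = \frac{\sqrt{42}}{3} \left(-1\right) 6 \left(-1830\right) = - \frac{\sqrt{42}}{3} \cdot 6 \left(-1830\right) = - 2 \sqrt{42} \left(-1830\right) = 3660 \sqrt{42}$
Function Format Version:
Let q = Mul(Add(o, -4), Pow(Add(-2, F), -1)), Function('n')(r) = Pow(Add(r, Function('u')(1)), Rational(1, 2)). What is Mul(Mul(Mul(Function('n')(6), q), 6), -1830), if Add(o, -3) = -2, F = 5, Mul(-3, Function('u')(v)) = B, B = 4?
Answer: Mul(3660, Pow(42, Rational(1, 2))) ≈ 23720.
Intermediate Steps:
Function('u')(v) = Rational(-4, 3) (Function('u')(v) = Mul(Rational(-1, 3), 4) = Rational(-4, 3))
o = 1 (o = Add(3, -2) = 1)
Function('n')(r) = Pow(Add(Rational(-4, 3), r), Rational(1, 2)) (Function('n')(r) = Pow(Add(r, Rational(-4, 3)), Rational(1, 2)) = Pow(Add(Rational(-4, 3), r), Rational(1, 2)))
q = -1 (q = Mul(Add(1, -4), Pow(Add(-2, 5), -1)) = Mul(-3, Pow(3, -1)) = Mul(-3, Rational(1, 3)) = -1)
Mul(Mul(Mul(Function('n')(6), q), 6), -1830) = Mul(Mul(Mul(Mul(Rational(1, 3), Pow(Add(-12, Mul(9, 6)), Rational(1, 2))), -1), 6), -1830) = Mul(Mul(Mul(Mul(Rational(1, 3), Pow(Add(-12, 54), Rational(1, 2))), -1), 6), -1830) = Mul(Mul(Mul(Mul(Rational(1, 3), Pow(42, Rational(1, 2))), -1), 6), -1830) = Mul(Mul(Mul(Rational(-1, 3), Pow(42, Rational(1, 2))), 6), -1830) = Mul(Mul(-2, Pow(42, Rational(1, 2))), -1830) = Mul(3660, Pow(42, Rational(1, 2)))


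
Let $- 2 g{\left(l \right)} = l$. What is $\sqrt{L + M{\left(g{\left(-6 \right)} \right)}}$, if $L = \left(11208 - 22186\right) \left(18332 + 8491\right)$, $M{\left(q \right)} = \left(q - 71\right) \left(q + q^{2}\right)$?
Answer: $3 i \sqrt{32718190} \approx 17160.0 i$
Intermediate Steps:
$g{\left(l \right)} = - \frac{l}{2}$
$M{\left(q \right)} = \left(-71 + q\right) \left(q + q^{2}\right)$
$L = -294462894$ ($L = \left(-10978\right) 26823 = -294462894$)
$\sqrt{L + M{\left(g{\left(-6 \right)} \right)}} = \sqrt{-294462894 + \left(- \frac{1}{2}\right) \left(-6\right) \left(-71 + \left(\left(- \frac{1}{2}\right) \left(-6\right)\right)^{2} - 70 \left(\left(- \frac{1}{2}\right) \left(-6\right)\right)\right)} = \sqrt{-294462894 + 3 \left(-71 + 3^{2} - 210\right)} = \sqrt{-294462894 + 3 \left(-71 + 9 - 210\right)} = \sqrt{-294462894 + 3 \left(-272\right)} = \sqrt{-294462894 - 816} = \sqrt{-294463710} = 3 i \sqrt{32718190}$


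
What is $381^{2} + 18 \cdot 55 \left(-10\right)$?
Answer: $135261$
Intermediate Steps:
$381^{2} + 18 \cdot 55 \left(-10\right) = 145161 + 990 \left(-10\right) = 145161 - 9900 = 135261$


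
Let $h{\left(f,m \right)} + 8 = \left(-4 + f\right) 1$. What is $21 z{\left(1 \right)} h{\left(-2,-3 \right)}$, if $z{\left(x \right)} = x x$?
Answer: $-294$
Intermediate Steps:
$z{\left(x \right)} = x^{2}$
$h{\left(f,m \right)} = -12 + f$ ($h{\left(f,m \right)} = -8 + \left(-4 + f\right) 1 = -8 + \left(-4 + f\right) = -12 + f$)
$21 z{\left(1 \right)} h{\left(-2,-3 \right)} = 21 \cdot 1^{2} \left(-12 - 2\right) = 21 \cdot 1 \left(-14\right) = 21 \left(-14\right) = -294$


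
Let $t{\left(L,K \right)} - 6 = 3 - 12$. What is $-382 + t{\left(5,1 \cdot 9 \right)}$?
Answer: $-385$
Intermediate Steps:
$t{\left(L,K \right)} = -3$ ($t{\left(L,K \right)} = 6 + \left(3 - 12\right) = 6 - 9 = -3$)
$-382 + t{\left(5,1 \cdot 9 \right)} = -382 - 3 = -385$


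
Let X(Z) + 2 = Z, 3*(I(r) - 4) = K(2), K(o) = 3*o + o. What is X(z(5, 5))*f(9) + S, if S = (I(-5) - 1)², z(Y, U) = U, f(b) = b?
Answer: 532/9 ≈ 59.111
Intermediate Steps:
K(o) = 4*o
I(r) = 20/3 (I(r) = 4 + (4*2)/3 = 4 + (⅓)*8 = 4 + 8/3 = 20/3)
S = 289/9 (S = (20/3 - 1)² = (17/3)² = 289/9 ≈ 32.111)
X(Z) = -2 + Z
X(z(5, 5))*f(9) + S = (-2 + 5)*9 + 289/9 = 3*9 + 289/9 = 27 + 289/9 = 532/9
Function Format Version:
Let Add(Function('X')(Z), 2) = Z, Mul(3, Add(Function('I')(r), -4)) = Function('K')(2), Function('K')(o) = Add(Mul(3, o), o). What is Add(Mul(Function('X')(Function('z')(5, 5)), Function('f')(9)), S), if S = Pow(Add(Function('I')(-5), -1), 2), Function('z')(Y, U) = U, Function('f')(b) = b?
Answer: Rational(532, 9) ≈ 59.111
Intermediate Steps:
Function('K')(o) = Mul(4, o)
Function('I')(r) = Rational(20, 3) (Function('I')(r) = Add(4, Mul(Rational(1, 3), Mul(4, 2))) = Add(4, Mul(Rational(1, 3), 8)) = Add(4, Rational(8, 3)) = Rational(20, 3))
S = Rational(289, 9) (S = Pow(Add(Rational(20, 3), -1), 2) = Pow(Rational(17, 3), 2) = Rational(289, 9) ≈ 32.111)
Function('X')(Z) = Add(-2, Z)
Add(Mul(Function('X')(Function('z')(5, 5)), Function('f')(9)), S) = Add(Mul(Add(-2, 5), 9), Rational(289, 9)) = Add(Mul(3, 9), Rational(289, 9)) = Add(27, Rational(289, 9)) = Rational(532, 9)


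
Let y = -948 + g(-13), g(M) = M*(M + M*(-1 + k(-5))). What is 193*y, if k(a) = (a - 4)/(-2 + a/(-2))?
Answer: -770070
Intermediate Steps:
k(a) = (-4 + a)/(-2 - a/2) (k(a) = (-4 + a)/(-2 + a*(-½)) = (-4 + a)/(-2 - a/2))
g(M) = -18*M² (g(M) = M*(M + M*(-1 + 2*(4 - 1*(-5))/(4 - 5))) = M*(M + M*(-1 + 2*(4 + 5)/(-1))) = M*(M + M*(-1 + 2*(-1)*9)) = M*(M + M*(-1 - 18)) = M*(M + M*(-19)) = M*(M - 19*M) = M*(-18*M) = -18*M²)
y = -3990 (y = -948 - 18*(-13)² = -948 - 18*169 = -948 - 3042 = -3990)
193*y = 193*(-3990) = -770070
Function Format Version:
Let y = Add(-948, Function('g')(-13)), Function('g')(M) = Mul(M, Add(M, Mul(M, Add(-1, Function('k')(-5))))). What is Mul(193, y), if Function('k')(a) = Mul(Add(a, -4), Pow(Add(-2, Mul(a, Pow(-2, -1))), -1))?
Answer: -770070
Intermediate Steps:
Function('k')(a) = Mul(Pow(Add(-2, Mul(Rational(-1, 2), a)), -1), Add(-4, a)) (Function('k')(a) = Mul(Add(-4, a), Pow(Add(-2, Mul(a, Rational(-1, 2))), -1)) = Mul(Add(-4, a), Pow(Add(-2, Mul(Rational(-1, 2), a)), -1)) = Mul(Pow(Add(-2, Mul(Rational(-1, 2), a)), -1), Add(-4, a)))
Function('g')(M) = Mul(-18, Pow(M, 2)) (Function('g')(M) = Mul(M, Add(M, Mul(M, Add(-1, Mul(2, Pow(Add(4, -5), -1), Add(4, Mul(-1, -5))))))) = Mul(M, Add(M, Mul(M, Add(-1, Mul(2, Pow(-1, -1), Add(4, 5)))))) = Mul(M, Add(M, Mul(M, Add(-1, Mul(2, -1, 9))))) = Mul(M, Add(M, Mul(M, Add(-1, -18)))) = Mul(M, Add(M, Mul(M, -19))) = Mul(M, Add(M, Mul(-19, M))) = Mul(M, Mul(-18, M)) = Mul(-18, Pow(M, 2)))
y = -3990 (y = Add(-948, Mul(-18, Pow(-13, 2))) = Add(-948, Mul(-18, 169)) = Add(-948, -3042) = -3990)
Mul(193, y) = Mul(193, -3990) = -770070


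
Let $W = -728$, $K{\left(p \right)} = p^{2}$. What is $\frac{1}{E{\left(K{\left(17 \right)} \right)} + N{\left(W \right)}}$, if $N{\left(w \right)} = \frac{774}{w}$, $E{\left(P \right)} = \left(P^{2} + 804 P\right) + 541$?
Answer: $\frac{364}{115175765} \approx 3.1604 \cdot 10^{-6}$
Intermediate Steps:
$E{\left(P \right)} = 541 + P^{2} + 804 P$
$\frac{1}{E{\left(K{\left(17 \right)} \right)} + N{\left(W \right)}} = \frac{1}{\left(541 + \left(17^{2}\right)^{2} + 804 \cdot 17^{2}\right) + \frac{774}{-728}} = \frac{1}{\left(541 + 289^{2} + 804 \cdot 289\right) + 774 \left(- \frac{1}{728}\right)} = \frac{1}{\left(541 + 83521 + 232356\right) - \frac{387}{364}} = \frac{1}{316418 - \frac{387}{364}} = \frac{1}{\frac{115175765}{364}} = \frac{364}{115175765}$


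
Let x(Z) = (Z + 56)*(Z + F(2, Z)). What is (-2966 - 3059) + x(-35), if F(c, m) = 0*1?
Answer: -6760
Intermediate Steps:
F(c, m) = 0
x(Z) = Z*(56 + Z) (x(Z) = (Z + 56)*(Z + 0) = (56 + Z)*Z = Z*(56 + Z))
(-2966 - 3059) + x(-35) = (-2966 - 3059) - 35*(56 - 35) = -6025 - 35*21 = -6025 - 735 = -6760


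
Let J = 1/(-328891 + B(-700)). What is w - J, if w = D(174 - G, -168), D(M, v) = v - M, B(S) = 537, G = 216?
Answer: -41372603/328354 ≈ -126.00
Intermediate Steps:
J = -1/328354 (J = 1/(-328891 + 537) = 1/(-328354) = -1/328354 ≈ -3.0455e-6)
w = -126 (w = -168 - (174 - 1*216) = -168 - (174 - 216) = -168 - 1*(-42) = -168 + 42 = -126)
w - J = -126 - 1*(-1/328354) = -126 + 1/328354 = -41372603/328354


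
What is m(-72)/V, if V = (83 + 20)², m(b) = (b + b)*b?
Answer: 10368/10609 ≈ 0.97728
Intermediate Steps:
m(b) = 2*b² (m(b) = (2*b)*b = 2*b²)
V = 10609 (V = 103² = 10609)
m(-72)/V = (2*(-72)²)/10609 = (2*5184)*(1/10609) = 10368*(1/10609) = 10368/10609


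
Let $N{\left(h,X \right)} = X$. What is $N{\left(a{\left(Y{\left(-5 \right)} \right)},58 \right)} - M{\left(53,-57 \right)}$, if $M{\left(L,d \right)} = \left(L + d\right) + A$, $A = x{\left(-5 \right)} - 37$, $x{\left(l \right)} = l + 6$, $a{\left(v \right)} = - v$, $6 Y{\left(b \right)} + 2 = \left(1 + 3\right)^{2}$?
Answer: $98$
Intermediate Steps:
$Y{\left(b \right)} = \frac{7}{3}$ ($Y{\left(b \right)} = - \frac{1}{3} + \frac{\left(1 + 3\right)^{2}}{6} = - \frac{1}{3} + \frac{4^{2}}{6} = - \frac{1}{3} + \frac{1}{6} \cdot 16 = - \frac{1}{3} + \frac{8}{3} = \frac{7}{3}$)
$x{\left(l \right)} = 6 + l$
$A = -36$ ($A = \left(6 - 5\right) - 37 = 1 - 37 = -36$)
$M{\left(L,d \right)} = -36 + L + d$ ($M{\left(L,d \right)} = \left(L + d\right) - 36 = -36 + L + d$)
$N{\left(a{\left(Y{\left(-5 \right)} \right)},58 \right)} - M{\left(53,-57 \right)} = 58 - \left(-36 + 53 - 57\right) = 58 - -40 = 58 + 40 = 98$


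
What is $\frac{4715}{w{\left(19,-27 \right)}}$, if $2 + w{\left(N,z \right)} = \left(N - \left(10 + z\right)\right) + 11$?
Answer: $\frac{943}{9} \approx 104.78$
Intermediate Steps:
$w{\left(N,z \right)} = -1 + N - z$ ($w{\left(N,z \right)} = -2 - \left(-1 + z - N\right) = -2 + \left(1 + N - z\right) = -1 + N - z$)
$\frac{4715}{w{\left(19,-27 \right)}} = \frac{4715}{-1 + 19 - -27} = \frac{4715}{-1 + 19 + 27} = \frac{4715}{45} = 4715 \cdot \frac{1}{45} = \frac{943}{9}$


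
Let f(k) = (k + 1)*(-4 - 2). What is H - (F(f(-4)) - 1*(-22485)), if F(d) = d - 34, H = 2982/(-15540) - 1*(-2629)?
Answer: -7340871/370 ≈ -19840.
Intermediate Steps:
H = 972659/370 (H = 2982*(-1/15540) + 2629 = -71/370 + 2629 = 972659/370 ≈ 2628.8)
f(k) = -6 - 6*k (f(k) = (1 + k)*(-6) = -6 - 6*k)
F(d) = -34 + d
H - (F(f(-4)) - 1*(-22485)) = 972659/370 - ((-34 + (-6 - 6*(-4))) - 1*(-22485)) = 972659/370 - ((-34 + (-6 + 24)) + 22485) = 972659/370 - ((-34 + 18) + 22485) = 972659/370 - (-16 + 22485) = 972659/370 - 1*22469 = 972659/370 - 22469 = -7340871/370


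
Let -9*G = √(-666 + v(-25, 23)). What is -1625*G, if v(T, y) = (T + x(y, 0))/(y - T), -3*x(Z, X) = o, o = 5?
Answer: 1625*I*√5999/27 ≈ 4661.5*I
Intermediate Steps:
x(Z, X) = -5/3 (x(Z, X) = -⅓*5 = -5/3)
v(T, y) = (-5/3 + T)/(y - T) (v(T, y) = (T - 5/3)/(y - T) = (-5/3 + T)/(y - T))
G = -I*√5999/27 (G = -√(-666 + (5/3 - 1*(-25))/(-25 - 1*23))/9 = -√(-666 + (5/3 + 25)/(-25 - 23))/9 = -√(-666 + (80/3)/(-48))/9 = -√(-666 - 1/48*80/3)/9 = -√(-666 - 5/9)/9 = -I*√5999/27 ≈ -2.8686*I)
-1625*G = -(-1625)*I*√5999/27 = 1625*I*√5999/27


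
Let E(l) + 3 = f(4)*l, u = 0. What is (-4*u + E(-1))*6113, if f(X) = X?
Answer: -42791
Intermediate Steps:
E(l) = -3 + 4*l
(-4*u + E(-1))*6113 = (-4*0 + (-3 + 4*(-1)))*6113 = (0 + (-3 - 4))*6113 = (0 - 7)*6113 = -7*6113 = -42791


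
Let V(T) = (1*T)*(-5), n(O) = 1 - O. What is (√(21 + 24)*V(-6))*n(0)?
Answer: 90*√5 ≈ 201.25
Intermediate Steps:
V(T) = -5*T (V(T) = T*(-5) = -5*T)
(√(21 + 24)*V(-6))*n(0) = (√(21 + 24)*(-5*(-6)))*(1 - 1*0) = (√45*30)*(1 + 0) = ((3*√5)*30)*1 = (90*√5)*1 = 90*√5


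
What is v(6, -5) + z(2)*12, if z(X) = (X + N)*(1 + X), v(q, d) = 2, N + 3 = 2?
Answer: 38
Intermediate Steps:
N = -1 (N = -3 + 2 = -1)
z(X) = (1 + X)*(-1 + X) (z(X) = (X - 1)*(1 + X) = (-1 + X)*(1 + X) = (1 + X)*(-1 + X))
v(6, -5) + z(2)*12 = 2 + (-1 + 2**2)*12 = 2 + (-1 + 4)*12 = 2 + 3*12 = 2 + 36 = 38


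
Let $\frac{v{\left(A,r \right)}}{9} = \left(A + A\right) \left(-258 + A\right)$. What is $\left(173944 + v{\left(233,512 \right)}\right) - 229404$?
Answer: $-160310$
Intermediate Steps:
$v{\left(A,r \right)} = 18 A \left(-258 + A\right)$ ($v{\left(A,r \right)} = 9 \left(A + A\right) \left(-258 + A\right) = 9 \cdot 2 A \left(-258 + A\right) = 18 A \left(-258 + A\right)$)
$\left(173944 + v{\left(233,512 \right)}\right) - 229404 = \left(173944 + 18 \cdot 233 \left(-258 + 233\right)\right) - 229404 = \left(173944 + 18 \cdot 233 \left(-25\right)\right) - 229404 = \left(173944 - 104850\right) - 229404 = 69094 - 229404 = -160310$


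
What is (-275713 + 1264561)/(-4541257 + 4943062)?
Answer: 109872/44645 ≈ 2.4610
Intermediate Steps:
(-275713 + 1264561)/(-4541257 + 4943062) = 988848/401805 = 988848*(1/401805) = 109872/44645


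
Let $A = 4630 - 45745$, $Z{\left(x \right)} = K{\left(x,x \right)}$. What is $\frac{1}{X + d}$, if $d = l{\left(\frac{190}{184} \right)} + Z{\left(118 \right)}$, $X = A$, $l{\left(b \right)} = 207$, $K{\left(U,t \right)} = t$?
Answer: $- \frac{1}{40790} \approx -2.4516 \cdot 10^{-5}$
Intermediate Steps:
$Z{\left(x \right)} = x$
$A = -41115$
$X = -41115$
$d = 325$ ($d = 207 + 118 = 325$)
$\frac{1}{X + d} = \frac{1}{-41115 + 325} = \frac{1}{-40790} = - \frac{1}{40790}$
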